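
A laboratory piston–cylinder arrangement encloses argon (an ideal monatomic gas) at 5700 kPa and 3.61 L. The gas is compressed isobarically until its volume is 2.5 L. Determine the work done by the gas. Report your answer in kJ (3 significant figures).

W ≈ -6.33 kJ

Isobaric: W = P ΔV.
W = (5700 kPa)(2.5 − 3.61 L) = (5700)(-1.11) = -6327 J.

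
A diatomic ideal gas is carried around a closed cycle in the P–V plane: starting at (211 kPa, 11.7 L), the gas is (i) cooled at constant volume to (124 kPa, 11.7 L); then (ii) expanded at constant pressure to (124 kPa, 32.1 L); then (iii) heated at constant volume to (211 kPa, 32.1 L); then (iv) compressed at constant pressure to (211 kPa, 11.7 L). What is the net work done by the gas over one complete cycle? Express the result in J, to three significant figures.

Constant-volume legs do no work.
W(ii) = (124)(32.1 − 11.7) = 2530 J; W(iv) = (211)(11.7 − 32.1) = -4304 J.
W_net = 2530 − 4304 = -1775 J (the counter-clockwise enclosed area).

W_net ≈ -1770 J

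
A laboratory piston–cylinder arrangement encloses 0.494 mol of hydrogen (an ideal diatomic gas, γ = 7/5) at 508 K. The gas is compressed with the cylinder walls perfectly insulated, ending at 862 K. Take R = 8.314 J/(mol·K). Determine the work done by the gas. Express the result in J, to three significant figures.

W ≈ -3630 J

Adiabatic ⇒ Q = 0, so W_by = −ΔU = nCᵥ(T₁ − T₂).
Cᵥ = 5R/2 = 20.79 J/(mol·K).
W = (0.494)(20.79)(508 − 862) = -3635 J.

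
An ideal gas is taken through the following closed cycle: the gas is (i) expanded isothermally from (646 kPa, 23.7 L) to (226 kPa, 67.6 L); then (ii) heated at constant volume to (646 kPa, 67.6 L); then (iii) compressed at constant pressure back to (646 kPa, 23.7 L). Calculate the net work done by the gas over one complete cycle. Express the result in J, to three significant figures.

W_net ≈ -12300 J

Leg (i): W = PᵢVᵢ ln(V_f/Vᵢ) = (15310) ln(67.6/23.7) = 16047 J.
Leg (ii): W = 0.
Leg (iii): W = PΔV = (646)(23.7 − 67.6) = -28359 J.
W_net = 16047 − 28359 = -12312 J.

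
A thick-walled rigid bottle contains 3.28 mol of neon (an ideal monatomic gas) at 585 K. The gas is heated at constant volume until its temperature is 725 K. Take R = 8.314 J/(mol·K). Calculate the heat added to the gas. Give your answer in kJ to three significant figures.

Q ≈ 5.73 kJ

Constant volume ⇒ W = 0, so Q = ΔU = nCᵥΔT with Cᵥ = 3R/2 = 12.47 J/(mol·K).
ΔU = (3.28)(12.47)(725 − 585) = 5727 J.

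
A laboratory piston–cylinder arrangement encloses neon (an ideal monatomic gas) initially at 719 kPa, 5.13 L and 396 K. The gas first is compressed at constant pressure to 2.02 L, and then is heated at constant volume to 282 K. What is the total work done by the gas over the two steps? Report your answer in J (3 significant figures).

W_total ≈ -2240 J

Step 1 (isobaric): W = PΔV = (719 kPa)(2.02 − 5.13 L) = -2236 J.
Step 2 (isochoric): W = 0 (constant volume).
W_total = -2236 + 0 = -2236 J.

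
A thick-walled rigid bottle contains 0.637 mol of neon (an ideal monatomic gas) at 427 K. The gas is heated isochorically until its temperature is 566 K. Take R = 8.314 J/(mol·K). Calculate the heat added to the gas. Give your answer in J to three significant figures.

Constant volume ⇒ W = 0, so Q = ΔU = nCᵥΔT with Cᵥ = 3R/2 = 12.47 J/(mol·K).
ΔU = (0.637)(12.47)(566 − 427) = 1104 J.

Q ≈ 1100 J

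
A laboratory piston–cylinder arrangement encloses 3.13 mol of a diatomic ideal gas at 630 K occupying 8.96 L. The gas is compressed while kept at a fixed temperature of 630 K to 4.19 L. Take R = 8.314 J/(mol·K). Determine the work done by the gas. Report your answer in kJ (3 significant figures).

Isothermal: W = nRT ln(V₂/V₁).
W = (3.13)(8.314)(630) × ln(4.19/8.96)
  = 16394 × -0.7601
W_by_gas = -12461 J.

W ≈ -12.5 kJ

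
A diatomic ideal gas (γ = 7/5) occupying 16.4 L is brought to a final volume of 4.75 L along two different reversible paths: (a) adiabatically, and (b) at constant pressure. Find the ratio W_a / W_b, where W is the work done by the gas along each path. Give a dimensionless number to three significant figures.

Path (a) adiabatic: W = P₁V₁(1 − (V₁/V₂)^(γ−1))/(γ−1) → W_a/(P₁V₁) = -1.604.
Path (b) isobaric: W = P₁(V₂ − V₁) → W_b/(P₁V₁) = -0.7104.
W_a / W_b = -1.604 / -0.7104 = 2.258.

W_a / W_b ≈ 2.26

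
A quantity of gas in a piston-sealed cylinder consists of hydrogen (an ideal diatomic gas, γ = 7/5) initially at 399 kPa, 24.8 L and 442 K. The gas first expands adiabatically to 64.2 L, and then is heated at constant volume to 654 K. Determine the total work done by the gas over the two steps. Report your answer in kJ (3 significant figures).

Step 1 (adiabatic): W = (P₁V₁ − P₂V₂)/(γ−1) = (9895 − 6764)/0.4 = 7828 J.
Step 2 (isochoric): W = 0 (constant volume).
W_total = 7828 + 0 = 7828 J.

W_total ≈ 7.83 kJ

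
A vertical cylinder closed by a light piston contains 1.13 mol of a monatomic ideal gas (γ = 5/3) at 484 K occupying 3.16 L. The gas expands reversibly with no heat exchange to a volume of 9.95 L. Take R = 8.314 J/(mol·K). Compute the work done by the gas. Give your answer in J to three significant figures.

W ≈ 3650 J

Adiabatic: TV^(γ−1) = const with γ = 5/3.
T₂ = T₁ (V₁/V₂)^(γ−1) = 484 × (3.16/9.95)^0.667 = 484 × 0.4655 = 225.3 K.
W_by = nCᵥ(T₁ − T₂) = (1.13)(12.47)(484 − 225.3) = 3646 J.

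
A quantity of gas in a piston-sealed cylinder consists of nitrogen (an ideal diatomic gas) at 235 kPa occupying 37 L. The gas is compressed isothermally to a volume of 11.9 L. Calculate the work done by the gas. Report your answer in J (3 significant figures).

Isothermal: W = nRT ln(V₂/V₁) = P₁V₁ ln(V₂/V₁).
P₁V₁ = (235 kPa)(37 L) = 8695 J.
W = 8695 × ln(11.9/37) = 8695 × -1.134
W_by_gas = -9863 J.

W ≈ -9860 J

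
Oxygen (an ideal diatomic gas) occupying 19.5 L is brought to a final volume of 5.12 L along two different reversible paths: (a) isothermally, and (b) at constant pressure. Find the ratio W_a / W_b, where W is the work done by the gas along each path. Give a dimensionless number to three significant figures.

Path (a) isothermal: W = P₁V₁ ln(V₂/V₁) → W_a/(P₁V₁) = -1.337.
Path (b) isobaric: W = P₁(V₂ − V₁) → W_b/(P₁V₁) = -0.7374.
W_a / W_b = -1.337 / -0.7374 = 1.813.

W_a / W_b ≈ 1.81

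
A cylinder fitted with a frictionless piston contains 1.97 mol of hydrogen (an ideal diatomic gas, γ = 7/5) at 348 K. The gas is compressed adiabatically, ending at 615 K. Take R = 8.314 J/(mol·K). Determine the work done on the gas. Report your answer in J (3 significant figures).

Adiabatic ⇒ Q = 0, so W_by = −ΔU = nCᵥ(T₁ − T₂).
Cᵥ = 5R/2 = 20.79 J/(mol·K).
W = (1.97)(20.79)(348 − 615) = -10933 J.
Work on gas = −W_by = 10933 J.

W ≈ 10900 J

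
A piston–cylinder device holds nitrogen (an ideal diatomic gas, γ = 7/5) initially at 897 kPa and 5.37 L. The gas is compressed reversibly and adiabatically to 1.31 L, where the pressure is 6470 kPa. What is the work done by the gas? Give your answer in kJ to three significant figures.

Adiabatic: W = (P₁V₁ − P₂V₂)/(γ − 1) with γ = 7/5.
P₁V₁ = 4817 J, P₂V₂ = 8476 J.
W = (4817 − 8476) / 0.4 = -9147 J.

W ≈ -9.15 kJ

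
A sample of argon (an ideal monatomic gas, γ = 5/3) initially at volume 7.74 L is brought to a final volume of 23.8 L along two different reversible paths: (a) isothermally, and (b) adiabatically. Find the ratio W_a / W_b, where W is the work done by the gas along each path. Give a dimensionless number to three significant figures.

W_a / W_b ≈ 1.42

Path (a) isothermal: W = P₁V₁ ln(V₂/V₁) → W_a/(P₁V₁) = 1.123.
Path (b) adiabatic: W = P₁V₁(1 − (V₁/V₂)^(γ−1))/(γ−1) → W_b/(P₁V₁) = 0.7906.
W_a / W_b = 1.123 / 0.7906 = 1.421.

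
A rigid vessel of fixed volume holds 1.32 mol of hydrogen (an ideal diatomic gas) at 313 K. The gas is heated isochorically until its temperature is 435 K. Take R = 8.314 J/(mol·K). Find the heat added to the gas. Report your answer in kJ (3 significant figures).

Q ≈ 3.35 kJ

Constant volume ⇒ W = 0, so Q = ΔU = nCᵥΔT with Cᵥ = 5R/2 = 20.79 J/(mol·K).
ΔU = (1.32)(20.79)(435 − 313) = 3347 J.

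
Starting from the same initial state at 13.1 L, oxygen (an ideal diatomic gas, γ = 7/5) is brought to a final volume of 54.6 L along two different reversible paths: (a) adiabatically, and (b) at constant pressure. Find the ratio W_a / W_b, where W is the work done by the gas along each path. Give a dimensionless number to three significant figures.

Path (a) adiabatic: W = P₁V₁(1 − (V₁/V₂)^(γ−1))/(γ−1) → W_a/(P₁V₁) = 1.088.
Path (b) isobaric: W = P₁(V₂ − V₁) → W_b/(P₁V₁) = 3.168.
W_a / W_b = 1.088 / 3.168 = 0.3433.

W_a / W_b ≈ 0.343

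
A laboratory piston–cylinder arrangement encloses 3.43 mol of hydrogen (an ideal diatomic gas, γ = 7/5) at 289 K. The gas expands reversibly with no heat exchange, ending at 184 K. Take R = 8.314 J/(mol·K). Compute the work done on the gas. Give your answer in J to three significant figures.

Adiabatic ⇒ Q = 0, so W_by = −ΔU = nCᵥ(T₁ − T₂).
Cᵥ = 5R/2 = 20.79 J/(mol·K).
W = (3.43)(20.79)(289 − 184) = 7486 J.
Work on gas = −W_by = -7486 J.

W ≈ -7490 J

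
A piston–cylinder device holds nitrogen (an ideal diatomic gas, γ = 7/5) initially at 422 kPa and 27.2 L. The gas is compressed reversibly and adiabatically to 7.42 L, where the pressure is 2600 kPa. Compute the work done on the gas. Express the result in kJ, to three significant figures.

W ≈ 19.5 kJ

Adiabatic: W = (P₁V₁ − P₂V₂)/(γ − 1) with γ = 7/5.
P₁V₁ = 11478 J, P₂V₂ = 19292 J.
W = (11478 − 19292) / 0.4 = -19534 J.
Work on gas = −W_by = 19534 J.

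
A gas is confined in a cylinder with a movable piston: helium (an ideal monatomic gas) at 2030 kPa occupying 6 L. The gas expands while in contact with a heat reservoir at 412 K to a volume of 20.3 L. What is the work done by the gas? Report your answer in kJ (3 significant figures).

W ≈ 14.8 kJ

Isothermal: W = nRT ln(V₂/V₁) = P₁V₁ ln(V₂/V₁).
P₁V₁ = (2030 kPa)(6 L) = 12180 J.
W = 12180 × ln(20.3/6) = 12180 × 1.219
W_by_gas = 14846 J.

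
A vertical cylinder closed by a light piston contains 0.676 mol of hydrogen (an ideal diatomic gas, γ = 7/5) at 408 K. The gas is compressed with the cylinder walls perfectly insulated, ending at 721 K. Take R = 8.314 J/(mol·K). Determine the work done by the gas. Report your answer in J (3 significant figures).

Adiabatic ⇒ Q = 0, so W_by = −ΔU = nCᵥ(T₁ − T₂).
Cᵥ = 5R/2 = 20.79 J/(mol·K).
W = (0.676)(20.79)(408 − 721) = -4398 J.

W ≈ -4400 J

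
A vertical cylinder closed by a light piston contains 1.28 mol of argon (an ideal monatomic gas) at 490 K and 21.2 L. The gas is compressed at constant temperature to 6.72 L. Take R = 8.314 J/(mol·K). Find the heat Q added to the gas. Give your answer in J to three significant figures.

Q ≈ -5990 J

Isothermal ⇒ ΔU = 0, so Q = W = nRT ln(V₂/V₁).
Q = (1.28)(8.314)(490) ln(6.72/21.2) = 5215 × -1.149 = -5991 J.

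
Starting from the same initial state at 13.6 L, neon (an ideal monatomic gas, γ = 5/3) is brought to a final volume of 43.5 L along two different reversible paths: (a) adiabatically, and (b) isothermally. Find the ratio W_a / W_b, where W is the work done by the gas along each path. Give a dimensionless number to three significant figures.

W_a / W_b ≈ 0.696

Path (a) adiabatic: W = P₁V₁(1 − (V₁/V₂)^(γ−1))/(γ−1) → W_a/(P₁V₁) = 0.809.
Path (b) isothermal: W = P₁V₁ ln(V₂/V₁) → W_b/(P₁V₁) = 1.163.
W_a / W_b = 0.809 / 1.163 = 0.6958.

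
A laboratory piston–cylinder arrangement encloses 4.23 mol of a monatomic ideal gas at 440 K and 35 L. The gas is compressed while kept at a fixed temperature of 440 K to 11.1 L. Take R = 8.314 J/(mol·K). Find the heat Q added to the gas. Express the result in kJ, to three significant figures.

Q ≈ -17.8 kJ

Isothermal ⇒ ΔU = 0, so Q = W = nRT ln(V₂/V₁).
Q = (4.23)(8.314)(440) ln(11.1/35) = 15474 × -1.148 = -17770 J.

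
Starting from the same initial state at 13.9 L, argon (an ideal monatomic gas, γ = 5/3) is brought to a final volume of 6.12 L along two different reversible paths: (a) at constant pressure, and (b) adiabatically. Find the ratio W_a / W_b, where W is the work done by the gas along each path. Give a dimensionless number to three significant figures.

Path (a) isobaric: W = P₁(V₂ − V₁) → W_a/(P₁V₁) = -0.5597.
Path (b) adiabatic: W = P₁V₁(1 − (V₁/V₂)^(γ−1))/(γ−1) → W_b/(P₁V₁) = -1.092.
W_a / W_b = -0.5597 / -1.092 = 0.5127.

W_a / W_b ≈ 0.513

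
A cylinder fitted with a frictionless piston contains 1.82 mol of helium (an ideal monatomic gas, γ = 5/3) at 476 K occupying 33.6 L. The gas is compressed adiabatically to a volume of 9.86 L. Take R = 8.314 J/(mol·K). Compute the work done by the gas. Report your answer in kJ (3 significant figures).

Adiabatic: TV^(γ−1) = const with γ = 5/3.
T₂ = T₁ (V₁/V₂)^(γ−1) = 476 × (33.6/9.86)^0.667 = 476 × 2.265 = 1078 K.
W_by = nCᵥ(T₁ − T₂) = (1.82)(12.47)(476 − 1078) = -13662 J.

W ≈ -13.7 kJ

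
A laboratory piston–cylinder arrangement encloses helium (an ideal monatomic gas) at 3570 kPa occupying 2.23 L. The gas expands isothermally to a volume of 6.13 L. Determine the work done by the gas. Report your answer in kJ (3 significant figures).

W ≈ 8.05 kJ

Isothermal: W = nRT ln(V₂/V₁) = P₁V₁ ln(V₂/V₁).
P₁V₁ = (3570 kPa)(2.23 L) = 7961 J.
W = 7961 × ln(6.13/2.23) = 7961 × 1.011
W_by_gas = 8050 J.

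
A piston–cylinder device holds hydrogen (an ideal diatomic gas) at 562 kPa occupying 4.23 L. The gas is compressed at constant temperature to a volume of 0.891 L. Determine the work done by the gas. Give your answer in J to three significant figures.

Isothermal: W = nRT ln(V₂/V₁) = P₁V₁ ln(V₂/V₁).
P₁V₁ = (562 kPa)(4.23 L) = 2377 J.
W = 2377 × ln(0.891/4.23) = 2377 × -1.558
W_by_gas = -3703 J.

W ≈ -3700 J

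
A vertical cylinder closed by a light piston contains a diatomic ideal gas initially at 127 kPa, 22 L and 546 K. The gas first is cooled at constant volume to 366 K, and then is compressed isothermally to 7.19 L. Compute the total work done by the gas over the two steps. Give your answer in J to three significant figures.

Step 1 (isochoric): W = 0 (constant volume).
After step 1: P = 85.13 kPa (V unchanged).
Step 2 (isothermal): W = P₁V₁ ln(V₂/V₁) = (1873) ln(7.19/22) = -2095 J.
W_total = 0 − 2095 = -2095 J.

W_total ≈ -2090 J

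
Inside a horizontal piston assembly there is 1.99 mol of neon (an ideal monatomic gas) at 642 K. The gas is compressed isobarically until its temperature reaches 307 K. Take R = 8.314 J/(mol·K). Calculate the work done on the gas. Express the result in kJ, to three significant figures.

Isobaric: W = P ΔV = nR ΔT.
W = (1.99)(8.314)(307 − 642) = -5543 J.
Work on gas = −W_by = 5543 J.

W ≈ 5.54 kJ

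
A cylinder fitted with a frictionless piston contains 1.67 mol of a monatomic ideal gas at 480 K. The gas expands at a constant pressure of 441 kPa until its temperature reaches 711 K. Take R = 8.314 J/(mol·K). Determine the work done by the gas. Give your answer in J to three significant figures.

Isobaric: W = P ΔV = nR ΔT.
W = (1.67)(8.314)(711 − 480) = 3207 J.

W ≈ 3210 J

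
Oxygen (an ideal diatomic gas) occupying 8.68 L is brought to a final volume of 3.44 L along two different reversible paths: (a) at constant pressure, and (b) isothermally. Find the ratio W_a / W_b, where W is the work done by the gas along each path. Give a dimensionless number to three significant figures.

Path (a) isobaric: W = P₁(V₂ − V₁) → W_a/(P₁V₁) = -0.6037.
Path (b) isothermal: W = P₁V₁ ln(V₂/V₁) → W_b/(P₁V₁) = -0.9256.
W_a / W_b = -0.6037 / -0.9256 = 0.6522.

W_a / W_b ≈ 0.652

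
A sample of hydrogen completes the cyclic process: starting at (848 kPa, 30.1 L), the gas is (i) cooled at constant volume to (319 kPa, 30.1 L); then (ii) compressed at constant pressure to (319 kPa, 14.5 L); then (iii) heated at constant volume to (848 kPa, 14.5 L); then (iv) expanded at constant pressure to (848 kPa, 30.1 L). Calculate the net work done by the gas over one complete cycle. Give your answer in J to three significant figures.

Constant-volume legs do no work.
W(ii) = (319)(14.5 − 30.1) = -4976 J; W(iv) = (848)(30.1 − 14.5) = 13229 J.
W_net = -4976 + 13229 = 8252 J (the clockwise enclosed area).

W_net ≈ 8250 J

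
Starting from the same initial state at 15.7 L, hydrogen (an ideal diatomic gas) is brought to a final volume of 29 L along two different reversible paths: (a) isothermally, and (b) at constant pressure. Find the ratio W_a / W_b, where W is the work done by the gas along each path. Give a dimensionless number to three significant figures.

W_a / W_b ≈ 0.724

Path (a) isothermal: W = P₁V₁ ln(V₂/V₁) → W_a/(P₁V₁) = 0.6136.
Path (b) isobaric: W = P₁(V₂ − V₁) → W_b/(P₁V₁) = 0.8471.
W_a / W_b = 0.6136 / 0.8471 = 0.7244.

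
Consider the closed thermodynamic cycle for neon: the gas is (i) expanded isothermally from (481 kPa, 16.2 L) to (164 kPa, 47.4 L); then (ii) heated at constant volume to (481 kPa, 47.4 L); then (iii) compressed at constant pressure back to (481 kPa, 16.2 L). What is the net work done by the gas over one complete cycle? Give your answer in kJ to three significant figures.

Leg (i): W = PᵢVᵢ ln(V_f/Vᵢ) = (7792) ln(47.4/16.2) = 8366 J.
Leg (ii): W = 0.
Leg (iii): W = PΔV = (481)(16.2 − 47.4) = -15007 J.
W_net = 8366 − 15007 = -6641 J.

W_net ≈ -6.64 kJ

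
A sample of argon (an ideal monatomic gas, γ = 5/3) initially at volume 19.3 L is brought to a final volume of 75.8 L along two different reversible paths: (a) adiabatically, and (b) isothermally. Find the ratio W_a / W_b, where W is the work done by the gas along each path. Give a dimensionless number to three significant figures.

Path (a) adiabatic: W = P₁V₁(1 − (V₁/V₂)^(γ−1))/(γ−1) → W_a/(P₁V₁) = 0.8974.
Path (b) isothermal: W = P₁V₁ ln(V₂/V₁) → W_b/(P₁V₁) = 1.368.
W_a / W_b = 0.8974 / 1.368 = 0.656.

W_a / W_b ≈ 0.656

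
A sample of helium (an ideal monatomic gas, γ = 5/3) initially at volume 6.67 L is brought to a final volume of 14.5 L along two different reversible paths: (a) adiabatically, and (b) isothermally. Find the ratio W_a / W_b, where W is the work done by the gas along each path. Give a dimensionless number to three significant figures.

Path (a) adiabatic: W = P₁V₁(1 − (V₁/V₂)^(γ−1))/(γ−1) → W_a/(P₁V₁) = 0.6062.
Path (b) isothermal: W = P₁V₁ ln(V₂/V₁) → W_b/(P₁V₁) = 0.7765.
W_a / W_b = 0.6062 / 0.7765 = 0.7806.

W_a / W_b ≈ 0.781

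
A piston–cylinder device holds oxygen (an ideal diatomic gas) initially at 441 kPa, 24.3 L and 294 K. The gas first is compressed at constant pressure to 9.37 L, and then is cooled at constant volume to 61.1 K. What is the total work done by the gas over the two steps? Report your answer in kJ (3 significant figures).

Step 1 (isobaric): W = PΔV = (441 kPa)(9.37 − 24.3 L) = -6584 J.
Step 2 (isochoric): W = 0 (constant volume).
W_total = -6584 + 0 = -6584 J.

W_total ≈ -6.58 kJ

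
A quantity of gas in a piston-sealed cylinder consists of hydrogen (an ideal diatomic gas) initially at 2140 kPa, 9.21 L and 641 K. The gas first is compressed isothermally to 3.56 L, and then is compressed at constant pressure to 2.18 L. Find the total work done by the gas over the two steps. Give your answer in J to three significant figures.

Step 1 (isothermal): W = P₁V₁ ln(V₂/V₁) = (19709) ln(3.56/9.21) = -18734 J.
After step 1: P = 5536 kPa, V = 3.56 L, T = 641 K.
Step 2 (isobaric): W = PΔV = (5536 kPa)(2.18 − 3.56 L) = -7640 J.
W_total = -18734 − 7640 = -26375 J.

W_total ≈ -26400 J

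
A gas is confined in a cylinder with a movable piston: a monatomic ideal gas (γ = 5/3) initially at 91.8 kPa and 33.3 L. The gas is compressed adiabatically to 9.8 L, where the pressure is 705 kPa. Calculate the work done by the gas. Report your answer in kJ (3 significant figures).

Adiabatic: W = (P₁V₁ − P₂V₂)/(γ − 1) with γ = 5/3.
P₁V₁ = 3057 J, P₂V₂ = 6909 J.
W = (3057 − 6909) / 0.6667 = -5778 J.

W ≈ -5.78 kJ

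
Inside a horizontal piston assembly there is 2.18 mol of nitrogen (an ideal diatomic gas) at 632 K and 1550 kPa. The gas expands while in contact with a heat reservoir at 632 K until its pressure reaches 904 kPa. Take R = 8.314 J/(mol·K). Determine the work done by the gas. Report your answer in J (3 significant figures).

Isothermal process: W = nRT ln(V₂/V₁) = nRT ln(P₁/P₂).
W = (2.18)(8.314)(632) × ln(1550/904)
  = 11455 × ln(1.715) = 11455 × 0.5392
W_by_gas = 6176 J.

W ≈ 6180 J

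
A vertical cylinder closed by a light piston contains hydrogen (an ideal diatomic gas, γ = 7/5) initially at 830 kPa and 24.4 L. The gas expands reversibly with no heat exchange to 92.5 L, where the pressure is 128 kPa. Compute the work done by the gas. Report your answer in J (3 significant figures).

W ≈ 21000 J

Adiabatic: W = (P₁V₁ − P₂V₂)/(γ − 1) with γ = 7/5.
P₁V₁ = 20252 J, P₂V₂ = 11840 J.
W = (20252 − 11840) / 0.4 = 21030 J.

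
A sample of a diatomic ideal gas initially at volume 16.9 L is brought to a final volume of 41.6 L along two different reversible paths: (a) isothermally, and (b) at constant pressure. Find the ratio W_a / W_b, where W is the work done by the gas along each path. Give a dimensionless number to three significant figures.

W_a / W_b ≈ 0.616

Path (a) isothermal: W = P₁V₁ ln(V₂/V₁) → W_a/(P₁V₁) = 0.9008.
Path (b) isobaric: W = P₁(V₂ − V₁) → W_b/(P₁V₁) = 1.462.
W_a / W_b = 0.9008 / 1.462 = 0.6163.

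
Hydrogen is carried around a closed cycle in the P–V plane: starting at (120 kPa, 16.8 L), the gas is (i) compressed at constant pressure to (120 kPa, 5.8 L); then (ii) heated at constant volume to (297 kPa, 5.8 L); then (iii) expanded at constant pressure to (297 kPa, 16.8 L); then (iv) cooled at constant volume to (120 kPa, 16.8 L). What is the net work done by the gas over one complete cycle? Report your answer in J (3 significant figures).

Constant-volume legs do no work.
W(i) = (120)(5.8 − 16.8) = -1320 J; W(iii) = (297)(16.8 − 5.8) = 3267 J.
W_net = -1320 + 3267 = 1947 J (the clockwise enclosed area).

W_net ≈ 1950 J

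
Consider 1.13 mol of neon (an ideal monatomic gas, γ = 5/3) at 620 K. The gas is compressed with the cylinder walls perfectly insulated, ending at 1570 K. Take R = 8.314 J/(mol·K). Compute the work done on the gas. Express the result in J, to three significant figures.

Adiabatic ⇒ Q = 0, so W_by = −ΔU = nCᵥ(T₁ − T₂).
Cᵥ = 3R/2 = 12.47 J/(mol·K).
W = (1.13)(12.47)(620 − 1570) = -13388 J.
Work on gas = −W_by = 13388 J.

W ≈ 13400 J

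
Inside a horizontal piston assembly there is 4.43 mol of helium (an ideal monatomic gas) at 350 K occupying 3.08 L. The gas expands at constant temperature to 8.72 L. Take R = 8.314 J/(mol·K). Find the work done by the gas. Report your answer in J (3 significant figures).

W ≈ 13400 J

Isothermal: W = nRT ln(V₂/V₁).
W = (4.43)(8.314)(350) × ln(8.72/3.08)
  = 12891 × 1.041
W_by_gas = 13415 J.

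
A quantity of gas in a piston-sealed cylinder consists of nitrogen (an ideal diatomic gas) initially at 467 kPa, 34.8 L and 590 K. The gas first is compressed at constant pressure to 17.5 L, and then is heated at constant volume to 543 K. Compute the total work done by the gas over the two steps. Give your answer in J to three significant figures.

W_total ≈ -8080 J

Step 1 (isobaric): W = PΔV = (467 kPa)(17.5 − 34.8 L) = -8079 J.
Step 2 (isochoric): W = 0 (constant volume).
W_total = -8079 + 0 = -8079 J.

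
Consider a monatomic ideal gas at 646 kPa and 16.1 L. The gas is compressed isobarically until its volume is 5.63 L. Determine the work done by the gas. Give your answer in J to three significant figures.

Isobaric: W = P ΔV.
W = (646 kPa)(5.63 − 16.1 L) = (646)(-10.47) = -6764 J.

W ≈ -6760 J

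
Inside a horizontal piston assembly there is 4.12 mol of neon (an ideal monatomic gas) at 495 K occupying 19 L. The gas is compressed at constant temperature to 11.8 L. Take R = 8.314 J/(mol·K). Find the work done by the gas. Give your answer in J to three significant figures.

Isothermal: W = nRT ln(V₂/V₁).
W = (4.12)(8.314)(495) × ln(11.8/19)
  = 16956 × -0.4763
W_by_gas = -8077 J.

W ≈ -8080 J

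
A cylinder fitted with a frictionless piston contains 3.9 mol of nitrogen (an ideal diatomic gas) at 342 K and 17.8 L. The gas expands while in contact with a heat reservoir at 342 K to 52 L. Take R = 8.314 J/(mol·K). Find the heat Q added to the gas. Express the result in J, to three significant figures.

Q ≈ 11900 J

Isothermal ⇒ ΔU = 0, so Q = W = nRT ln(V₂/V₁).
Q = (3.9)(8.314)(342) ln(52/17.8) = 11089 × 1.072 = 11888 J.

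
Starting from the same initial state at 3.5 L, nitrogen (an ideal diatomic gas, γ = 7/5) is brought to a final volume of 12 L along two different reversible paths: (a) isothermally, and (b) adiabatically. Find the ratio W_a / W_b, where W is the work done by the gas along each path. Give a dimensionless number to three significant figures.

W_a / W_b ≈ 1.27

Path (a) isothermal: W = P₁V₁ ln(V₂/V₁) → W_a/(P₁V₁) = 1.232.
Path (b) adiabatic: W = P₁V₁(1 − (V₁/V₂)^(γ−1))/(γ−1) → W_b/(P₁V₁) = 0.9728.
W_a / W_b = 1.232 / 0.9728 = 1.267.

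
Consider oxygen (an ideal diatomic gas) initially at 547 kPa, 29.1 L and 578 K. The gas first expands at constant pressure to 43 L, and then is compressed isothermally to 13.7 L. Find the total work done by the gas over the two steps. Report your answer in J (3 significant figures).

Step 1 (isobaric): W = PΔV = (547 kPa)(43 − 29.1 L) = 7603 J.
After step 1: P = 547 kPa, V = 43 L, T = 854.1 K.
Step 2 (isothermal): W = P₁V₁ ln(V₂/V₁) = (23521) ln(13.7/43) = -26903 J.
W_total = 7603 − 26903 = -19300 J.

W_total ≈ -19300 J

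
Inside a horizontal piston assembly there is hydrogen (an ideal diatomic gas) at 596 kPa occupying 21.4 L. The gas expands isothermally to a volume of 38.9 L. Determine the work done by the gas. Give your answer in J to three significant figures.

Isothermal: W = nRT ln(V₂/V₁) = P₁V₁ ln(V₂/V₁).
P₁V₁ = (596 kPa)(21.4 L) = 12754 J.
W = 12754 × ln(38.9/21.4) = 12754 × 0.5976
W_by_gas = 7622 J.

W ≈ 7620 J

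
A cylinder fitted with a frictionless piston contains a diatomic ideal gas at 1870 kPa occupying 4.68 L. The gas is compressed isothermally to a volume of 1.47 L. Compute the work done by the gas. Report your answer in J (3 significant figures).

Isothermal: W = nRT ln(V₂/V₁) = P₁V₁ ln(V₂/V₁).
P₁V₁ = (1870 kPa)(4.68 L) = 8752 J.
W = 8752 × ln(1.47/4.68) = 8752 × -1.158
W_by_gas = -10135 J.

W ≈ -10100 J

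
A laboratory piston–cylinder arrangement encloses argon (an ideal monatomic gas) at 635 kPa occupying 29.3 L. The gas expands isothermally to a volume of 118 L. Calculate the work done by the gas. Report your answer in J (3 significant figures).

Isothermal: W = nRT ln(V₂/V₁) = P₁V₁ ln(V₂/V₁).
P₁V₁ = (635 kPa)(29.3 L) = 18606 J.
W = 18606 × ln(118/29.3) = 18606 × 1.393
W_by_gas = 25919 J.

W ≈ 25900 J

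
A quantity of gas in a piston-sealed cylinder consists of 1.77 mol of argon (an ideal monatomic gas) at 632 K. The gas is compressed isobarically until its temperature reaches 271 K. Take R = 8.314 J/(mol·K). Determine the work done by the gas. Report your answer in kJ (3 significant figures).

W ≈ -5.31 kJ

Isobaric: W = P ΔV = nR ΔT.
W = (1.77)(8.314)(271 − 632) = -5312 J.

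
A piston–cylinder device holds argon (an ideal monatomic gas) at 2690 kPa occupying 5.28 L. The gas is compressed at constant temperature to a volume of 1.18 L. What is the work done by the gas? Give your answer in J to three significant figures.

Isothermal: W = nRT ln(V₂/V₁) = P₁V₁ ln(V₂/V₁).
P₁V₁ = (2690 kPa)(5.28 L) = 14203 J.
W = 14203 × ln(1.18/5.28) = 14203 × -1.498
W_by_gas = -21282 J.

W ≈ -21300 J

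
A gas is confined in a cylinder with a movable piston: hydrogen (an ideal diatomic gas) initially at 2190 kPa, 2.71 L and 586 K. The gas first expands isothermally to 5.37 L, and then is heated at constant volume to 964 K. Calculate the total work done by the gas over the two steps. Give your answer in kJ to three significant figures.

W_total ≈ 4.06 kJ

Step 1 (isothermal): W = P₁V₁ ln(V₂/V₁) = (5935) ln(5.37/2.71) = 4059 J.
Step 2 (isochoric): W = 0 (constant volume).
W_total = 4059 + 0 = 4059 J.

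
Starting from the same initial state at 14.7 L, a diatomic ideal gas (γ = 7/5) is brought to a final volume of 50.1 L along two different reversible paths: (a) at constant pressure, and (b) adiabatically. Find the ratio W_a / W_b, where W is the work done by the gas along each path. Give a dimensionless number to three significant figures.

Path (a) isobaric: W = P₁(V₂ − V₁) → W_a/(P₁V₁) = 2.408.
Path (b) adiabatic: W = P₁V₁(1 − (V₁/V₂)^(γ−1))/(γ−1) → W_b/(P₁V₁) = 0.9692.
W_a / W_b = 2.408 / 0.9692 = 2.485.

W_a / W_b ≈ 2.48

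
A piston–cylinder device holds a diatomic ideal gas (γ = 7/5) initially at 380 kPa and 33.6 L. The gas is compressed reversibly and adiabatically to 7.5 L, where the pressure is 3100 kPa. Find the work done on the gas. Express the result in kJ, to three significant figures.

W ≈ 26.2 kJ

Adiabatic: W = (P₁V₁ − P₂V₂)/(γ − 1) with γ = 7/5.
P₁V₁ = 12768 J, P₂V₂ = 23250 J.
W = (12768 − 23250) / 0.4 = -26205 J.
Work on gas = −W_by = 26205 J.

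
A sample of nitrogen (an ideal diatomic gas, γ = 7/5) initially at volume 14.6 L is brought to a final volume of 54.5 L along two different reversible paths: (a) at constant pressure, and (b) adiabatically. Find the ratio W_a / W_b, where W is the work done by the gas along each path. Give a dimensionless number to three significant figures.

Path (a) isobaric: W = P₁(V₂ − V₁) → W_a/(P₁V₁) = 2.733.
Path (b) adiabatic: W = P₁V₁(1 − (V₁/V₂)^(γ−1))/(γ−1) → W_b/(P₁V₁) = 1.024.
W_a / W_b = 2.733 / 1.024 = 2.669.

W_a / W_b ≈ 2.67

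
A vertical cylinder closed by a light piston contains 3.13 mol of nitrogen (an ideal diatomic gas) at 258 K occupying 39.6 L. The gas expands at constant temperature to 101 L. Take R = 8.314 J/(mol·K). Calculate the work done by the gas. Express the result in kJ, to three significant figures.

Isothermal: W = nRT ln(V₂/V₁).
W = (3.13)(8.314)(258) × ln(101/39.6)
  = 6714 × 0.9363
W_by_gas = 6286 J.

W ≈ 6.29 kJ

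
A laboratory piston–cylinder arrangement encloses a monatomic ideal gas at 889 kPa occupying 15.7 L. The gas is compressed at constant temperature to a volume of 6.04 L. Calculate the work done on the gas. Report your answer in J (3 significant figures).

W ≈ 13300 J

Isothermal: W = nRT ln(V₂/V₁) = P₁V₁ ln(V₂/V₁).
P₁V₁ = (889 kPa)(15.7 L) = 13957 J.
W = 13957 × ln(6.04/15.7) = 13957 × -0.9553
W_by_gas = -13333 J; work on gas = −W_by = 13333 J.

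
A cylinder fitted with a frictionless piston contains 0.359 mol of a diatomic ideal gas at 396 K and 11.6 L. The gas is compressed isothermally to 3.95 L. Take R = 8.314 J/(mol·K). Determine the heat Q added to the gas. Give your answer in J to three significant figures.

Isothermal ⇒ ΔU = 0, so Q = W = nRT ln(V₂/V₁).
Q = (0.359)(8.314)(396) ln(3.95/11.6) = 1182 × -1.077 = -1273 J.

Q ≈ -1270 J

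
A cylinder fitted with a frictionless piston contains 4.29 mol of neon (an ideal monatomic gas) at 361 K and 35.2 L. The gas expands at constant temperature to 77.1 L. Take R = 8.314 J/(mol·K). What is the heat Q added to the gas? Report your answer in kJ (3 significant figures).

Isothermal ⇒ ΔU = 0, so Q = W = nRT ln(V₂/V₁).
Q = (4.29)(8.314)(361) ln(77.1/35.2) = 12876 × 0.7841 = 10095 J.

Q ≈ 10.1 kJ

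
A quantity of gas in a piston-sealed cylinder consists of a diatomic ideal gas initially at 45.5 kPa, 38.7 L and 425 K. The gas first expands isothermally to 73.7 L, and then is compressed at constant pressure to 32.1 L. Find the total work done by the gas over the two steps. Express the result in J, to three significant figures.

W_total ≈ 140 J

Step 1 (isothermal): W = P₁V₁ ln(V₂/V₁) = (1761) ln(73.7/38.7) = 1134 J.
After step 1: P = 23.89 kPa, V = 73.7 L, T = 425 K.
Step 2 (isobaric): W = PΔV = (23.89 kPa)(32.1 − 73.7 L) = -993.9 J.
W_total = 1134 − 993.9 = 140.4 J.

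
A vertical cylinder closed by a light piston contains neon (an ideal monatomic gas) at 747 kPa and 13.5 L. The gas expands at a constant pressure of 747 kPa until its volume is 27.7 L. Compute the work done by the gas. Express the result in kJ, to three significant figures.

Isobaric: W = P ΔV.
W = (747 kPa)(27.7 − 13.5 L) = (747)(14.2) = 10607 J.

W ≈ 10.6 kJ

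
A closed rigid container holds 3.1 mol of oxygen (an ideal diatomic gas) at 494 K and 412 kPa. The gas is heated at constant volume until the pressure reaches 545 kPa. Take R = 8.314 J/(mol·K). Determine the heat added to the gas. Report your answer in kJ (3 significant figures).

Q ≈ 10.3 kJ

Constant volume ⇒ W = 0, so Q = ΔU = nCᵥΔT with Cᵥ = 5R/2 = 20.79 J/(mol·K).
At constant V, T₂/T₁ = P₂/P₁ ⇒ ΔT = T₁(P₂/P₁ − 1) = 494·(545/412 − 1) = 159.5 K.
ΔU = (3.1)(20.79)(159.5) = 10275 J.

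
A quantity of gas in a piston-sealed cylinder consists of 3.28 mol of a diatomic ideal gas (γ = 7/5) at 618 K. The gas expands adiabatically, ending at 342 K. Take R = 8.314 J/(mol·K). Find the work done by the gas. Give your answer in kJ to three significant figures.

Adiabatic ⇒ Q = 0, so W_by = −ΔU = nCᵥ(T₁ − T₂).
Cᵥ = 5R/2 = 20.79 J/(mol·K).
W = (3.28)(20.79)(618 − 342) = 18816 J.

W ≈ 18.8 kJ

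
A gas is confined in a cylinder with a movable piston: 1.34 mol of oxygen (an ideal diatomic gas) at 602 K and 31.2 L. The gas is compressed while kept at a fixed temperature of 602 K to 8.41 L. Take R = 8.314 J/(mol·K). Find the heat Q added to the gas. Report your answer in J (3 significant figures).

Q ≈ -8790 J

Isothermal ⇒ ΔU = 0, so Q = W = nRT ln(V₂/V₁).
Q = (1.34)(8.314)(602) ln(8.41/31.2) = 6707 × -1.311 = -8793 J.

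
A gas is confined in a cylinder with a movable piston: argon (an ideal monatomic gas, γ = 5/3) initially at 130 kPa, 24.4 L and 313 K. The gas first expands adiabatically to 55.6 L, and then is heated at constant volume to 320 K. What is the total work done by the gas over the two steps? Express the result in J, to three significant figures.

W_total ≈ 2010 J

Step 1 (adiabatic): W = (P₁V₁ − P₂V₂)/(γ−1) = (3172 − 1832)/0.667 = 2010 J.
Step 2 (isochoric): W = 0 (constant volume).
W_total = 2010 + 0 = 2010 J.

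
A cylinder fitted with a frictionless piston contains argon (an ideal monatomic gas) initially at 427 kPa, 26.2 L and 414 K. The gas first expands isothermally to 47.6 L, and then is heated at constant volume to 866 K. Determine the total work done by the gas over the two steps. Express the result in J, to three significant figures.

Step 1 (isothermal): W = P₁V₁ ln(V₂/V₁) = (11187) ln(47.6/26.2) = 6680 J.
Step 2 (isochoric): W = 0 (constant volume).
W_total = 6680 + 0 = 6680 J.

W_total ≈ 6680 J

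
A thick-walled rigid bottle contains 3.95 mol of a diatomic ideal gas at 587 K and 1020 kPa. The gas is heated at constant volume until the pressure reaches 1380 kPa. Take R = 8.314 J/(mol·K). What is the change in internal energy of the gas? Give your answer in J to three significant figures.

Constant volume ⇒ W = 0, so Q = ΔU = nCᵥΔT with Cᵥ = 5R/2 = 20.79 J/(mol·K).
At constant V, T₂/T₁ = P₂/P₁ ⇒ ΔT = T₁(P₂/P₁ − 1) = 587·(1380/1020 − 1) = 207.2 K.
ΔU = (3.95)(20.79)(207.2) = 17009 J.

ΔU ≈ 17000 J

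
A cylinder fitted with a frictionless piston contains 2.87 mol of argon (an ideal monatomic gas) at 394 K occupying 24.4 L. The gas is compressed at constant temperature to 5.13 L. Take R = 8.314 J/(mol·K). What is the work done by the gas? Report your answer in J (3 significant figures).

Isothermal: W = nRT ln(V₂/V₁).
W = (2.87)(8.314)(394) × ln(5.13/24.4)
  = 9401 × -1.559
W_by_gas = -14661 J.

W ≈ -14700 J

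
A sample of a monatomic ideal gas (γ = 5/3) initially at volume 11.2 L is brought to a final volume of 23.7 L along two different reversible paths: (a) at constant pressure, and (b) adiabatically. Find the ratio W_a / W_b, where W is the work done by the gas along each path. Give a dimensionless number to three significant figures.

W_a / W_b ≈ 1.89

Path (a) isobaric: W = P₁(V₂ − V₁) → W_a/(P₁V₁) = 1.116.
Path (b) adiabatic: W = P₁V₁(1 − (V₁/V₂)^(γ−1))/(γ−1) → W_b/(P₁V₁) = 0.5899.
W_a / W_b = 1.116 / 0.5899 = 1.892.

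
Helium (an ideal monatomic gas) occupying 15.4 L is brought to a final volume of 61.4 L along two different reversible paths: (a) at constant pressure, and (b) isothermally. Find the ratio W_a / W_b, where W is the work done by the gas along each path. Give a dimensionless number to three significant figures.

W_a / W_b ≈ 2.16

Path (a) isobaric: W = P₁(V₂ − V₁) → W_a/(P₁V₁) = 2.987.
Path (b) isothermal: W = P₁V₁ ln(V₂/V₁) → W_b/(P₁V₁) = 1.383.
W_a / W_b = 2.987 / 1.383 = 2.16.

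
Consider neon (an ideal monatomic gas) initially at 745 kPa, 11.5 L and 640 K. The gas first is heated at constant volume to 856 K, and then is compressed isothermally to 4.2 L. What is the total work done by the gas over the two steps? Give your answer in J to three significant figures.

W_total ≈ -11500 J

Step 1 (isochoric): W = 0 (constant volume).
After step 1: P = 996.4 kPa (V unchanged).
Step 2 (isothermal): W = P₁V₁ ln(V₂/V₁) = (11459) ln(4.2/11.5) = -11542 J.
W_total = 0 − 11542 = -11542 J.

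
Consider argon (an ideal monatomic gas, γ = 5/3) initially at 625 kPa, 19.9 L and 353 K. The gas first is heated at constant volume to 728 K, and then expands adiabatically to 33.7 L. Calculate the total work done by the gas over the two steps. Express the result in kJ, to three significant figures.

W_total ≈ 11.4 kJ

Step 1 (isochoric): W = 0 (constant volume).
After step 1: P = 1289 kPa (V unchanged).
Step 2 (adiabatic): W = (P₁V₁ − P₂V₂)/(γ−1) = (25650 − 18054)/0.667 = 11394 J.
W_total = 0 + 11394 = 11394 J.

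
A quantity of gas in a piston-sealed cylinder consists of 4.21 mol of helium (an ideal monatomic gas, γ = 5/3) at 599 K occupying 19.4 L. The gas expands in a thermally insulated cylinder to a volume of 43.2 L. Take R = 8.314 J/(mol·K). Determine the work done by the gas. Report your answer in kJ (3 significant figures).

Adiabatic: TV^(γ−1) = const with γ = 5/3.
T₂ = T₁ (V₁/V₂)^(γ−1) = 599 × (19.4/43.2)^0.667 = 599 × 0.5864 = 351.3 K.
W_by = nCᵥ(T₁ − T₂) = (4.21)(12.47)(599 − 351.3) = 13007 J.

W ≈ 13.0 kJ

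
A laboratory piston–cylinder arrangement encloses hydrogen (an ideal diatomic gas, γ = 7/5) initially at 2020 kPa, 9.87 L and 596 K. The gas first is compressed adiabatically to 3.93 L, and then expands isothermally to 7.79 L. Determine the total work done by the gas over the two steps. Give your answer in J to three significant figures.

W_total ≈ -2480 J

Step 1 (adiabatic): W = (P₁V₁ − P₂V₂)/(γ−1) = (19937 − 28816)/0.4 = -22197 J.
After step 1: P = 7332 kPa, V = 3.93 L, T = 861.4 K.
Step 2 (isothermal): W = P₁V₁ ln(V₂/V₁) = (28816) ln(7.79/3.93) = 19716 J.
W_total = -22197 + 19716 = -2481 J.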